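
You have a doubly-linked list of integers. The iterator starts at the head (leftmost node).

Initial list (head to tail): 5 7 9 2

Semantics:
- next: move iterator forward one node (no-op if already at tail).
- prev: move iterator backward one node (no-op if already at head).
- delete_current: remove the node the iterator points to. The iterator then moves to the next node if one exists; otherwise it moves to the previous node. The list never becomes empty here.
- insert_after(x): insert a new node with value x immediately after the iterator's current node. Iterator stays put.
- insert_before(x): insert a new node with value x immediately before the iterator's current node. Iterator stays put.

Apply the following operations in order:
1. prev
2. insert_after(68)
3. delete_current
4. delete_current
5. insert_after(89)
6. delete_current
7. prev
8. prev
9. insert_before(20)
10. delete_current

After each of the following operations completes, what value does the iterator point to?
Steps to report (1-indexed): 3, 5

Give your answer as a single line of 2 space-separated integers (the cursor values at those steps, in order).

Answer: 68 7

Derivation:
After 1 (prev): list=[5, 7, 9, 2] cursor@5
After 2 (insert_after(68)): list=[5, 68, 7, 9, 2] cursor@5
After 3 (delete_current): list=[68, 7, 9, 2] cursor@68
After 4 (delete_current): list=[7, 9, 2] cursor@7
After 5 (insert_after(89)): list=[7, 89, 9, 2] cursor@7
After 6 (delete_current): list=[89, 9, 2] cursor@89
After 7 (prev): list=[89, 9, 2] cursor@89
After 8 (prev): list=[89, 9, 2] cursor@89
After 9 (insert_before(20)): list=[20, 89, 9, 2] cursor@89
After 10 (delete_current): list=[20, 9, 2] cursor@9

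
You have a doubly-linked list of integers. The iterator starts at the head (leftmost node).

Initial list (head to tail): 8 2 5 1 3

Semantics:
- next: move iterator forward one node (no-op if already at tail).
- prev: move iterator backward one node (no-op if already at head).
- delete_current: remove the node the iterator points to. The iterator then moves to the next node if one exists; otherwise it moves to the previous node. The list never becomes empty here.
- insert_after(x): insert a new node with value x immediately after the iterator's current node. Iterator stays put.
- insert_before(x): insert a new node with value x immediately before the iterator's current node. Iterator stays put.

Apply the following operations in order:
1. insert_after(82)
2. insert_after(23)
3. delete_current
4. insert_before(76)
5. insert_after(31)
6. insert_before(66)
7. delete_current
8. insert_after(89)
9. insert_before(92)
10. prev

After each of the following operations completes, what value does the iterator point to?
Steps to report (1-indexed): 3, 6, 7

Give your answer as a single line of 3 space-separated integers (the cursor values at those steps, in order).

Answer: 23 23 31

Derivation:
After 1 (insert_after(82)): list=[8, 82, 2, 5, 1, 3] cursor@8
After 2 (insert_after(23)): list=[8, 23, 82, 2, 5, 1, 3] cursor@8
After 3 (delete_current): list=[23, 82, 2, 5, 1, 3] cursor@23
After 4 (insert_before(76)): list=[76, 23, 82, 2, 5, 1, 3] cursor@23
After 5 (insert_after(31)): list=[76, 23, 31, 82, 2, 5, 1, 3] cursor@23
After 6 (insert_before(66)): list=[76, 66, 23, 31, 82, 2, 5, 1, 3] cursor@23
After 7 (delete_current): list=[76, 66, 31, 82, 2, 5, 1, 3] cursor@31
After 8 (insert_after(89)): list=[76, 66, 31, 89, 82, 2, 5, 1, 3] cursor@31
After 9 (insert_before(92)): list=[76, 66, 92, 31, 89, 82, 2, 5, 1, 3] cursor@31
After 10 (prev): list=[76, 66, 92, 31, 89, 82, 2, 5, 1, 3] cursor@92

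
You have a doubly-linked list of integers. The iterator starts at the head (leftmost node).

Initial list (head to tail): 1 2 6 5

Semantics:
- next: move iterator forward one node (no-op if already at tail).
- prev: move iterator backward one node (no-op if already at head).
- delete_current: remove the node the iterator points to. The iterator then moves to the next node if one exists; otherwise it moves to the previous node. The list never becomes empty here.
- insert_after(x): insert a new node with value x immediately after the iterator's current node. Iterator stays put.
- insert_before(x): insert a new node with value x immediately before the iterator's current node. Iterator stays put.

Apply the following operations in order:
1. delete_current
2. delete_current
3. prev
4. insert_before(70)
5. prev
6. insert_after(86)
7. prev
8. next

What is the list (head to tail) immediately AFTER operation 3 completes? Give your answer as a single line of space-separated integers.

After 1 (delete_current): list=[2, 6, 5] cursor@2
After 2 (delete_current): list=[6, 5] cursor@6
After 3 (prev): list=[6, 5] cursor@6

Answer: 6 5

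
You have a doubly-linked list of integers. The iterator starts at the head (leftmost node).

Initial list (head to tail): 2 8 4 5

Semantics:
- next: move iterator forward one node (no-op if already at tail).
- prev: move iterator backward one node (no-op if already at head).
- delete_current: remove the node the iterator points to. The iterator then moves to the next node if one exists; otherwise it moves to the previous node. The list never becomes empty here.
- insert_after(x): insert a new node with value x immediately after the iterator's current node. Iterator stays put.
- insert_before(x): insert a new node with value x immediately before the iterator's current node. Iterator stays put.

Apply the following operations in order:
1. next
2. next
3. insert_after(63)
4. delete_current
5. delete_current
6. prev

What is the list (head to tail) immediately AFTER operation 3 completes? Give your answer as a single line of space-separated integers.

Answer: 2 8 4 63 5

Derivation:
After 1 (next): list=[2, 8, 4, 5] cursor@8
After 2 (next): list=[2, 8, 4, 5] cursor@4
After 3 (insert_after(63)): list=[2, 8, 4, 63, 5] cursor@4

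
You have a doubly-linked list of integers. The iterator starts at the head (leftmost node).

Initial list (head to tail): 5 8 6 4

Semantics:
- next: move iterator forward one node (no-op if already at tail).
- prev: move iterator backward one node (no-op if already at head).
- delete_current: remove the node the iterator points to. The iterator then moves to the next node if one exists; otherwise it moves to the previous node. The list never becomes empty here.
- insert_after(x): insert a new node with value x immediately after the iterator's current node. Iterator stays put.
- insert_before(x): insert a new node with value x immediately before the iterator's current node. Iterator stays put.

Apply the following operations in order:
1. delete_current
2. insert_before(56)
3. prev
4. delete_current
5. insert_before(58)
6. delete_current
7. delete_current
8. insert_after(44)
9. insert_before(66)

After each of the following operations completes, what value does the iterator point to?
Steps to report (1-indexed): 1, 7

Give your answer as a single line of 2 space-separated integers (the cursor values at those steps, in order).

After 1 (delete_current): list=[8, 6, 4] cursor@8
After 2 (insert_before(56)): list=[56, 8, 6, 4] cursor@8
After 3 (prev): list=[56, 8, 6, 4] cursor@56
After 4 (delete_current): list=[8, 6, 4] cursor@8
After 5 (insert_before(58)): list=[58, 8, 6, 4] cursor@8
After 6 (delete_current): list=[58, 6, 4] cursor@6
After 7 (delete_current): list=[58, 4] cursor@4
After 8 (insert_after(44)): list=[58, 4, 44] cursor@4
After 9 (insert_before(66)): list=[58, 66, 4, 44] cursor@4

Answer: 8 4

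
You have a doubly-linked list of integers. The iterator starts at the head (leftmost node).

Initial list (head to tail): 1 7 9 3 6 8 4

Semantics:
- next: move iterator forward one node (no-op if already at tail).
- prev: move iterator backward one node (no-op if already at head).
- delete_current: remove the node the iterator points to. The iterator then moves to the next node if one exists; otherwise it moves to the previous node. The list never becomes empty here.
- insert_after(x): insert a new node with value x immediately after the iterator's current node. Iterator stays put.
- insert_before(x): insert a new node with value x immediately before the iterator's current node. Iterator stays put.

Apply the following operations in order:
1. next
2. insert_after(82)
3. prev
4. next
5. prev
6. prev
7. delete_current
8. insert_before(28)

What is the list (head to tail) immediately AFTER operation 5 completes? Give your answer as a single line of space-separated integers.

Answer: 1 7 82 9 3 6 8 4

Derivation:
After 1 (next): list=[1, 7, 9, 3, 6, 8, 4] cursor@7
After 2 (insert_after(82)): list=[1, 7, 82, 9, 3, 6, 8, 4] cursor@7
After 3 (prev): list=[1, 7, 82, 9, 3, 6, 8, 4] cursor@1
After 4 (next): list=[1, 7, 82, 9, 3, 6, 8, 4] cursor@7
After 5 (prev): list=[1, 7, 82, 9, 3, 6, 8, 4] cursor@1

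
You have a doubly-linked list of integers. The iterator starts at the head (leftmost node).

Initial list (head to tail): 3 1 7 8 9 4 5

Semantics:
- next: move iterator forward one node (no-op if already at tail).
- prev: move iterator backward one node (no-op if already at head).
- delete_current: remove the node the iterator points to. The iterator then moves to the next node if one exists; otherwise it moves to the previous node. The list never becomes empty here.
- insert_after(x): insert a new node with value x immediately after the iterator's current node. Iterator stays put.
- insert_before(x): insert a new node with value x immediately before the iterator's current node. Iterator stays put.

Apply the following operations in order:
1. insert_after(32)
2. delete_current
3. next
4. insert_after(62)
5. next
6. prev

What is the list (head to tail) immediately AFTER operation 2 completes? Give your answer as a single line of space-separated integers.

After 1 (insert_after(32)): list=[3, 32, 1, 7, 8, 9, 4, 5] cursor@3
After 2 (delete_current): list=[32, 1, 7, 8, 9, 4, 5] cursor@32

Answer: 32 1 7 8 9 4 5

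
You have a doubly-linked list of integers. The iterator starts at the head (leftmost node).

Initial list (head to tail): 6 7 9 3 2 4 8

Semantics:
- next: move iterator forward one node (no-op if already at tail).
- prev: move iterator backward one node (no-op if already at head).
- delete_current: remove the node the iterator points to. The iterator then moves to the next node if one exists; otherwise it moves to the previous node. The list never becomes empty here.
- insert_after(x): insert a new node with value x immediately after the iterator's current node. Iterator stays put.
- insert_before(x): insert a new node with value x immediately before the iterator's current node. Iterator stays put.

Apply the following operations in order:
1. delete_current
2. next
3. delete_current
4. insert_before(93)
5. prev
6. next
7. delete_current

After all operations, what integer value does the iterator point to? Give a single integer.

Answer: 2

Derivation:
After 1 (delete_current): list=[7, 9, 3, 2, 4, 8] cursor@7
After 2 (next): list=[7, 9, 3, 2, 4, 8] cursor@9
After 3 (delete_current): list=[7, 3, 2, 4, 8] cursor@3
After 4 (insert_before(93)): list=[7, 93, 3, 2, 4, 8] cursor@3
After 5 (prev): list=[7, 93, 3, 2, 4, 8] cursor@93
After 6 (next): list=[7, 93, 3, 2, 4, 8] cursor@3
After 7 (delete_current): list=[7, 93, 2, 4, 8] cursor@2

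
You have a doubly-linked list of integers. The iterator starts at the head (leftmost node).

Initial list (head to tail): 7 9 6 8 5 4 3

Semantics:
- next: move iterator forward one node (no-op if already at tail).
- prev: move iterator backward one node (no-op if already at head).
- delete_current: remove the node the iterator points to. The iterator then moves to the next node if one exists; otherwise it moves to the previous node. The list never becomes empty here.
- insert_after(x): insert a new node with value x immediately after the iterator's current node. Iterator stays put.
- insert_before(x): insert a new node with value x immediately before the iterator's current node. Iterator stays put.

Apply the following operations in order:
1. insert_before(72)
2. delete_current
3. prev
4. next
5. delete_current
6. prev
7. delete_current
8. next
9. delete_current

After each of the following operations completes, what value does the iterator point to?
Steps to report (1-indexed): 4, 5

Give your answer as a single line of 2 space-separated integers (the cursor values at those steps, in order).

Answer: 9 6

Derivation:
After 1 (insert_before(72)): list=[72, 7, 9, 6, 8, 5, 4, 3] cursor@7
After 2 (delete_current): list=[72, 9, 6, 8, 5, 4, 3] cursor@9
After 3 (prev): list=[72, 9, 6, 8, 5, 4, 3] cursor@72
After 4 (next): list=[72, 9, 6, 8, 5, 4, 3] cursor@9
After 5 (delete_current): list=[72, 6, 8, 5, 4, 3] cursor@6
After 6 (prev): list=[72, 6, 8, 5, 4, 3] cursor@72
After 7 (delete_current): list=[6, 8, 5, 4, 3] cursor@6
After 8 (next): list=[6, 8, 5, 4, 3] cursor@8
After 9 (delete_current): list=[6, 5, 4, 3] cursor@5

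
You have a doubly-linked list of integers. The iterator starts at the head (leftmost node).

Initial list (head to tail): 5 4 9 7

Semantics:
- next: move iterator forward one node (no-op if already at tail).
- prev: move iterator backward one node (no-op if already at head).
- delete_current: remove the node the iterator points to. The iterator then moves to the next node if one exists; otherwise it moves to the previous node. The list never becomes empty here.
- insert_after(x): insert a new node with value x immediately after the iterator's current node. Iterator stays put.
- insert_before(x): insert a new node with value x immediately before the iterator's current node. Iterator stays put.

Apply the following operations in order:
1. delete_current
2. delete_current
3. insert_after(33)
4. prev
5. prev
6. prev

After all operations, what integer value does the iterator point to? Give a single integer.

After 1 (delete_current): list=[4, 9, 7] cursor@4
After 2 (delete_current): list=[9, 7] cursor@9
After 3 (insert_after(33)): list=[9, 33, 7] cursor@9
After 4 (prev): list=[9, 33, 7] cursor@9
After 5 (prev): list=[9, 33, 7] cursor@9
After 6 (prev): list=[9, 33, 7] cursor@9

Answer: 9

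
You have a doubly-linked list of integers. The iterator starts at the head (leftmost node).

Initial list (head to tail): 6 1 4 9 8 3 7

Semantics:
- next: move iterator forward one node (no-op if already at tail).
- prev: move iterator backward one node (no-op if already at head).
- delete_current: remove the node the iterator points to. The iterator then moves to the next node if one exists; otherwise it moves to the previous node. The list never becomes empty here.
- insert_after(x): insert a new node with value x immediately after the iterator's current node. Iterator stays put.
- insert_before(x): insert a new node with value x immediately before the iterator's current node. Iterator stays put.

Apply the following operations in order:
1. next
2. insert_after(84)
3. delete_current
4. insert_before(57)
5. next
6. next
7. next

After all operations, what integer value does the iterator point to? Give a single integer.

Answer: 8

Derivation:
After 1 (next): list=[6, 1, 4, 9, 8, 3, 7] cursor@1
After 2 (insert_after(84)): list=[6, 1, 84, 4, 9, 8, 3, 7] cursor@1
After 3 (delete_current): list=[6, 84, 4, 9, 8, 3, 7] cursor@84
After 4 (insert_before(57)): list=[6, 57, 84, 4, 9, 8, 3, 7] cursor@84
After 5 (next): list=[6, 57, 84, 4, 9, 8, 3, 7] cursor@4
After 6 (next): list=[6, 57, 84, 4, 9, 8, 3, 7] cursor@9
After 7 (next): list=[6, 57, 84, 4, 9, 8, 3, 7] cursor@8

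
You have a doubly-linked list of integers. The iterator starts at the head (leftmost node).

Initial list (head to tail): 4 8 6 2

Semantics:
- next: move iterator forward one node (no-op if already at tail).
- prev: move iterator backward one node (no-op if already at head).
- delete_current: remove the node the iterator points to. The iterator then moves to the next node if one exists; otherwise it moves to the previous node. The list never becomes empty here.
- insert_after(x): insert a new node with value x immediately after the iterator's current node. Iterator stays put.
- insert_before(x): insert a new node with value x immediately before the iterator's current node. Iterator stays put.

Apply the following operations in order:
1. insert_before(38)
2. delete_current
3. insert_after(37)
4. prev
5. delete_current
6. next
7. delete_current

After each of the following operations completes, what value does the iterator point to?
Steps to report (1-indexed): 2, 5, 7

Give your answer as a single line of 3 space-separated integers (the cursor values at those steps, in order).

Answer: 8 8 6

Derivation:
After 1 (insert_before(38)): list=[38, 4, 8, 6, 2] cursor@4
After 2 (delete_current): list=[38, 8, 6, 2] cursor@8
After 3 (insert_after(37)): list=[38, 8, 37, 6, 2] cursor@8
After 4 (prev): list=[38, 8, 37, 6, 2] cursor@38
After 5 (delete_current): list=[8, 37, 6, 2] cursor@8
After 6 (next): list=[8, 37, 6, 2] cursor@37
After 7 (delete_current): list=[8, 6, 2] cursor@6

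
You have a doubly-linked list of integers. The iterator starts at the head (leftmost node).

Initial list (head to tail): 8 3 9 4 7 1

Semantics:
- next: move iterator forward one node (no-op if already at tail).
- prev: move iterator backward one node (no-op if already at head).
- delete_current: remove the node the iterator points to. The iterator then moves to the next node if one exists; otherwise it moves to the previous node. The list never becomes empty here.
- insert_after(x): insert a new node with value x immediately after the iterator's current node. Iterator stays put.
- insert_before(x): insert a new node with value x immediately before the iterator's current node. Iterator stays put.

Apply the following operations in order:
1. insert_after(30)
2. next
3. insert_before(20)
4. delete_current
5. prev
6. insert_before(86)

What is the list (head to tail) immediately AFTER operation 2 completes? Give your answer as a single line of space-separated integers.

After 1 (insert_after(30)): list=[8, 30, 3, 9, 4, 7, 1] cursor@8
After 2 (next): list=[8, 30, 3, 9, 4, 7, 1] cursor@30

Answer: 8 30 3 9 4 7 1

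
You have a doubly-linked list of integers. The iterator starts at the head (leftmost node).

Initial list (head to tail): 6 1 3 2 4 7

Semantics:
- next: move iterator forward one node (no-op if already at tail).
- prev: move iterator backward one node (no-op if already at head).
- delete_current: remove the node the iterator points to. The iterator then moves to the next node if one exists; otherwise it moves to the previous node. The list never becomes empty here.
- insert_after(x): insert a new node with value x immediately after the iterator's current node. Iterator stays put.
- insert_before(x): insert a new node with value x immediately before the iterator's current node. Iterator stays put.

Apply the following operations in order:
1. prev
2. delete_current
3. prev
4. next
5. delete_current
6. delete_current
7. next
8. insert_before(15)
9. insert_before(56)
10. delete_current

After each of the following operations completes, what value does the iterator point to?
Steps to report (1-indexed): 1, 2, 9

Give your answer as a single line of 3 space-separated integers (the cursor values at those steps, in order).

Answer: 6 1 7

Derivation:
After 1 (prev): list=[6, 1, 3, 2, 4, 7] cursor@6
After 2 (delete_current): list=[1, 3, 2, 4, 7] cursor@1
After 3 (prev): list=[1, 3, 2, 4, 7] cursor@1
After 4 (next): list=[1, 3, 2, 4, 7] cursor@3
After 5 (delete_current): list=[1, 2, 4, 7] cursor@2
After 6 (delete_current): list=[1, 4, 7] cursor@4
After 7 (next): list=[1, 4, 7] cursor@7
After 8 (insert_before(15)): list=[1, 4, 15, 7] cursor@7
After 9 (insert_before(56)): list=[1, 4, 15, 56, 7] cursor@7
After 10 (delete_current): list=[1, 4, 15, 56] cursor@56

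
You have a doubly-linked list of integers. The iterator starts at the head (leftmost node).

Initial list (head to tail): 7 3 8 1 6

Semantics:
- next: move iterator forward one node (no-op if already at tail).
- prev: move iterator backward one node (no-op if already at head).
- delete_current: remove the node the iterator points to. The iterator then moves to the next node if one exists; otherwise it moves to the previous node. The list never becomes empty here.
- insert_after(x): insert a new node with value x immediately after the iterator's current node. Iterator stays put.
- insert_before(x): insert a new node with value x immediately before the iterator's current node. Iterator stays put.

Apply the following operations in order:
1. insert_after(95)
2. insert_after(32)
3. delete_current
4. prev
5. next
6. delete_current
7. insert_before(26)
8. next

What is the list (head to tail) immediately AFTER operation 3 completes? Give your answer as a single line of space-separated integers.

After 1 (insert_after(95)): list=[7, 95, 3, 8, 1, 6] cursor@7
After 2 (insert_after(32)): list=[7, 32, 95, 3, 8, 1, 6] cursor@7
After 3 (delete_current): list=[32, 95, 3, 8, 1, 6] cursor@32

Answer: 32 95 3 8 1 6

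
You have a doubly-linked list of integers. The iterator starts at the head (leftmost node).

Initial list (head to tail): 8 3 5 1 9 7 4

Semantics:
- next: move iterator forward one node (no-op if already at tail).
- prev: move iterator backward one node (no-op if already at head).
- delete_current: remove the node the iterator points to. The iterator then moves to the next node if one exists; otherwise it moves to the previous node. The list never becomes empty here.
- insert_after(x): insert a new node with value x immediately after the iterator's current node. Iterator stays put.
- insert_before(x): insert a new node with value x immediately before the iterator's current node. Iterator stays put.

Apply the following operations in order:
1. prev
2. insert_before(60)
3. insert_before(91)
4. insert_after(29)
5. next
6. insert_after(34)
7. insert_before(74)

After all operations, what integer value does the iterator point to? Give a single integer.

After 1 (prev): list=[8, 3, 5, 1, 9, 7, 4] cursor@8
After 2 (insert_before(60)): list=[60, 8, 3, 5, 1, 9, 7, 4] cursor@8
After 3 (insert_before(91)): list=[60, 91, 8, 3, 5, 1, 9, 7, 4] cursor@8
After 4 (insert_after(29)): list=[60, 91, 8, 29, 3, 5, 1, 9, 7, 4] cursor@8
After 5 (next): list=[60, 91, 8, 29, 3, 5, 1, 9, 7, 4] cursor@29
After 6 (insert_after(34)): list=[60, 91, 8, 29, 34, 3, 5, 1, 9, 7, 4] cursor@29
After 7 (insert_before(74)): list=[60, 91, 8, 74, 29, 34, 3, 5, 1, 9, 7, 4] cursor@29

Answer: 29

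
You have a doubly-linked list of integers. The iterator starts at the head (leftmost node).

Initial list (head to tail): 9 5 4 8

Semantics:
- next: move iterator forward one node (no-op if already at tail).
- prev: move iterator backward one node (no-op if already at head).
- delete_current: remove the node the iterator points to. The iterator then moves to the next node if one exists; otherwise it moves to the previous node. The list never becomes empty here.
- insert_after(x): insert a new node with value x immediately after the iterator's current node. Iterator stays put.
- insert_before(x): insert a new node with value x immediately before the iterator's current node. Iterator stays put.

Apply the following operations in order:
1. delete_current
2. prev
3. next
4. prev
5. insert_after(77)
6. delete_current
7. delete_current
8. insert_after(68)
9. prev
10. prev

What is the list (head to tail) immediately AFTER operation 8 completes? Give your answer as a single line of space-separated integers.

After 1 (delete_current): list=[5, 4, 8] cursor@5
After 2 (prev): list=[5, 4, 8] cursor@5
After 3 (next): list=[5, 4, 8] cursor@4
After 4 (prev): list=[5, 4, 8] cursor@5
After 5 (insert_after(77)): list=[5, 77, 4, 8] cursor@5
After 6 (delete_current): list=[77, 4, 8] cursor@77
After 7 (delete_current): list=[4, 8] cursor@4
After 8 (insert_after(68)): list=[4, 68, 8] cursor@4

Answer: 4 68 8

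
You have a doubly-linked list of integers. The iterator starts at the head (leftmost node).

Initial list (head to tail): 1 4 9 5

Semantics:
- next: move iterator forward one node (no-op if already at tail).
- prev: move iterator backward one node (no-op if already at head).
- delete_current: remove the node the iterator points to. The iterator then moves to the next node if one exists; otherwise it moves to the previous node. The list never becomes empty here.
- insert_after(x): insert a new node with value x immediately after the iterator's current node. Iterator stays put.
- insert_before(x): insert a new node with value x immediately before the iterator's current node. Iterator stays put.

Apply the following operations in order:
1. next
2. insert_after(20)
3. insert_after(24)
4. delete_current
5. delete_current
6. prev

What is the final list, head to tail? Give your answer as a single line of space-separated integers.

After 1 (next): list=[1, 4, 9, 5] cursor@4
After 2 (insert_after(20)): list=[1, 4, 20, 9, 5] cursor@4
After 3 (insert_after(24)): list=[1, 4, 24, 20, 9, 5] cursor@4
After 4 (delete_current): list=[1, 24, 20, 9, 5] cursor@24
After 5 (delete_current): list=[1, 20, 9, 5] cursor@20
After 6 (prev): list=[1, 20, 9, 5] cursor@1

Answer: 1 20 9 5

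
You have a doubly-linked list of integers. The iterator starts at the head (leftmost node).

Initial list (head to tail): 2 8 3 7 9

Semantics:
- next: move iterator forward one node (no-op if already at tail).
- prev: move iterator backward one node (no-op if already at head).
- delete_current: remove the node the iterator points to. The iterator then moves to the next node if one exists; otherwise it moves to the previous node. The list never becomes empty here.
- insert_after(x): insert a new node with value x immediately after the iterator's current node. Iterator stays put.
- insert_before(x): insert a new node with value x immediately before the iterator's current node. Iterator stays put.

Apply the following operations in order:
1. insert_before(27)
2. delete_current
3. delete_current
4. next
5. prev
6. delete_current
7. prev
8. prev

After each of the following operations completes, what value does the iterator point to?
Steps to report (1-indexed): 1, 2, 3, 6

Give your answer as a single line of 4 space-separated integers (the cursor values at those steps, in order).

Answer: 2 8 3 7

Derivation:
After 1 (insert_before(27)): list=[27, 2, 8, 3, 7, 9] cursor@2
After 2 (delete_current): list=[27, 8, 3, 7, 9] cursor@8
After 3 (delete_current): list=[27, 3, 7, 9] cursor@3
After 4 (next): list=[27, 3, 7, 9] cursor@7
After 5 (prev): list=[27, 3, 7, 9] cursor@3
After 6 (delete_current): list=[27, 7, 9] cursor@7
After 7 (prev): list=[27, 7, 9] cursor@27
After 8 (prev): list=[27, 7, 9] cursor@27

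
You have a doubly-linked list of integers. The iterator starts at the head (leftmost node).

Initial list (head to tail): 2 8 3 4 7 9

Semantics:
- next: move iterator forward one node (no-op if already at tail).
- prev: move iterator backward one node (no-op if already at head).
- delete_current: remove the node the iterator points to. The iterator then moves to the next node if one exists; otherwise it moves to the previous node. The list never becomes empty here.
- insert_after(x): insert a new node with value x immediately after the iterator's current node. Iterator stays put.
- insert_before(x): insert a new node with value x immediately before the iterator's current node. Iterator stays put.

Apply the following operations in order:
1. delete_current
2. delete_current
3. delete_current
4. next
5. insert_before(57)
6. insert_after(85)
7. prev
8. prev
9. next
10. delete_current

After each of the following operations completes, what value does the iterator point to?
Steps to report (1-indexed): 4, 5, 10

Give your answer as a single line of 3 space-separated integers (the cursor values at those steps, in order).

After 1 (delete_current): list=[8, 3, 4, 7, 9] cursor@8
After 2 (delete_current): list=[3, 4, 7, 9] cursor@3
After 3 (delete_current): list=[4, 7, 9] cursor@4
After 4 (next): list=[4, 7, 9] cursor@7
After 5 (insert_before(57)): list=[4, 57, 7, 9] cursor@7
After 6 (insert_after(85)): list=[4, 57, 7, 85, 9] cursor@7
After 7 (prev): list=[4, 57, 7, 85, 9] cursor@57
After 8 (prev): list=[4, 57, 7, 85, 9] cursor@4
After 9 (next): list=[4, 57, 7, 85, 9] cursor@57
After 10 (delete_current): list=[4, 7, 85, 9] cursor@7

Answer: 7 7 7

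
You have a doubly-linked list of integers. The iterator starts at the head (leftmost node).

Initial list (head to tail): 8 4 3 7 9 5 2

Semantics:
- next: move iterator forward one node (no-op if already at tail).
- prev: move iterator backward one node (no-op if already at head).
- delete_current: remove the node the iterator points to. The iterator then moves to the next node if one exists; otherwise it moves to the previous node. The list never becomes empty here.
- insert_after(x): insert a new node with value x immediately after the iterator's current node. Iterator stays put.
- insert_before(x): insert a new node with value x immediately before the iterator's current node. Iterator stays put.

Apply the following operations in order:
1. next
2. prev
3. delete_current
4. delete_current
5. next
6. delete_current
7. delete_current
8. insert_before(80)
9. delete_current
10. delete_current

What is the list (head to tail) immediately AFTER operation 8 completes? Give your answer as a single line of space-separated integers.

After 1 (next): list=[8, 4, 3, 7, 9, 5, 2] cursor@4
After 2 (prev): list=[8, 4, 3, 7, 9, 5, 2] cursor@8
After 3 (delete_current): list=[4, 3, 7, 9, 5, 2] cursor@4
After 4 (delete_current): list=[3, 7, 9, 5, 2] cursor@3
After 5 (next): list=[3, 7, 9, 5, 2] cursor@7
After 6 (delete_current): list=[3, 9, 5, 2] cursor@9
After 7 (delete_current): list=[3, 5, 2] cursor@5
After 8 (insert_before(80)): list=[3, 80, 5, 2] cursor@5

Answer: 3 80 5 2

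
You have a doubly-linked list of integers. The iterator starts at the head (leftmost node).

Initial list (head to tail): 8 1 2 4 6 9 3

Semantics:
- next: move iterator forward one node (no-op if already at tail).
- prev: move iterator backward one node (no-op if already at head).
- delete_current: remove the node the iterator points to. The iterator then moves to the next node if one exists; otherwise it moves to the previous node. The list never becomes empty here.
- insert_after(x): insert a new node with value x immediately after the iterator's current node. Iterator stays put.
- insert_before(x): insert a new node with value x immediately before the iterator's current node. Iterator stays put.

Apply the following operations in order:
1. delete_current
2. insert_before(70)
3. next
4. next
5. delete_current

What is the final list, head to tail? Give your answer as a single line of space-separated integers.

Answer: 70 1 2 6 9 3

Derivation:
After 1 (delete_current): list=[1, 2, 4, 6, 9, 3] cursor@1
After 2 (insert_before(70)): list=[70, 1, 2, 4, 6, 9, 3] cursor@1
After 3 (next): list=[70, 1, 2, 4, 6, 9, 3] cursor@2
After 4 (next): list=[70, 1, 2, 4, 6, 9, 3] cursor@4
After 5 (delete_current): list=[70, 1, 2, 6, 9, 3] cursor@6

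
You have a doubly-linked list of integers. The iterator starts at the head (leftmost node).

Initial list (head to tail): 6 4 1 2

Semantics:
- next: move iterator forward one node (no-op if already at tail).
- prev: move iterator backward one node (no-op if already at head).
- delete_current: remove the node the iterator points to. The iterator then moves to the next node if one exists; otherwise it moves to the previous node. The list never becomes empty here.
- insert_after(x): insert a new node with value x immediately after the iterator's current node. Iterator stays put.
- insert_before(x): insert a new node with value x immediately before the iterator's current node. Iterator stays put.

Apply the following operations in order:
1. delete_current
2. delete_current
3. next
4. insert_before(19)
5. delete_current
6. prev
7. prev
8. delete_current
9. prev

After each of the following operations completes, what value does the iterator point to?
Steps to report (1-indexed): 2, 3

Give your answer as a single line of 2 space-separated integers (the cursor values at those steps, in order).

Answer: 1 2

Derivation:
After 1 (delete_current): list=[4, 1, 2] cursor@4
After 2 (delete_current): list=[1, 2] cursor@1
After 3 (next): list=[1, 2] cursor@2
After 4 (insert_before(19)): list=[1, 19, 2] cursor@2
After 5 (delete_current): list=[1, 19] cursor@19
After 6 (prev): list=[1, 19] cursor@1
After 7 (prev): list=[1, 19] cursor@1
After 8 (delete_current): list=[19] cursor@19
After 9 (prev): list=[19] cursor@19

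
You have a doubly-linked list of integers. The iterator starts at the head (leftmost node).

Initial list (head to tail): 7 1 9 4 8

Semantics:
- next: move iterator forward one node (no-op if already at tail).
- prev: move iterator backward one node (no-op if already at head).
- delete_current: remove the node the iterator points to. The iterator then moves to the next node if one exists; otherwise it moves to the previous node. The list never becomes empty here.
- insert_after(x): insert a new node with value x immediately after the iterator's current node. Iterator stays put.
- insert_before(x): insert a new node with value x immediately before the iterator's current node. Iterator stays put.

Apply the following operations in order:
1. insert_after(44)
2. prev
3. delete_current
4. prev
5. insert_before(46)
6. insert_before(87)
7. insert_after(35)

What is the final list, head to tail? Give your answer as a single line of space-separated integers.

Answer: 46 87 44 35 1 9 4 8

Derivation:
After 1 (insert_after(44)): list=[7, 44, 1, 9, 4, 8] cursor@7
After 2 (prev): list=[7, 44, 1, 9, 4, 8] cursor@7
After 3 (delete_current): list=[44, 1, 9, 4, 8] cursor@44
After 4 (prev): list=[44, 1, 9, 4, 8] cursor@44
After 5 (insert_before(46)): list=[46, 44, 1, 9, 4, 8] cursor@44
After 6 (insert_before(87)): list=[46, 87, 44, 1, 9, 4, 8] cursor@44
After 7 (insert_after(35)): list=[46, 87, 44, 35, 1, 9, 4, 8] cursor@44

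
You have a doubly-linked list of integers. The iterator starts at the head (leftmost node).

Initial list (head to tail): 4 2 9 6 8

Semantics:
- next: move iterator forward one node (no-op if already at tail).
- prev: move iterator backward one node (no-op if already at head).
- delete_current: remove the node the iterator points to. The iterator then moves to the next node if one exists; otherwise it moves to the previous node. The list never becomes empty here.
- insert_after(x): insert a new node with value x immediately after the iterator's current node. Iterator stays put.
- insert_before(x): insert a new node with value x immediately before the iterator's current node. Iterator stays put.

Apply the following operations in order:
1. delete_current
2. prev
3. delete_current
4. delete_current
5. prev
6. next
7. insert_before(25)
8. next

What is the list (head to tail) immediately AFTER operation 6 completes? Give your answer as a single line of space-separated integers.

Answer: 6 8

Derivation:
After 1 (delete_current): list=[2, 9, 6, 8] cursor@2
After 2 (prev): list=[2, 9, 6, 8] cursor@2
After 3 (delete_current): list=[9, 6, 8] cursor@9
After 4 (delete_current): list=[6, 8] cursor@6
After 5 (prev): list=[6, 8] cursor@6
After 6 (next): list=[6, 8] cursor@8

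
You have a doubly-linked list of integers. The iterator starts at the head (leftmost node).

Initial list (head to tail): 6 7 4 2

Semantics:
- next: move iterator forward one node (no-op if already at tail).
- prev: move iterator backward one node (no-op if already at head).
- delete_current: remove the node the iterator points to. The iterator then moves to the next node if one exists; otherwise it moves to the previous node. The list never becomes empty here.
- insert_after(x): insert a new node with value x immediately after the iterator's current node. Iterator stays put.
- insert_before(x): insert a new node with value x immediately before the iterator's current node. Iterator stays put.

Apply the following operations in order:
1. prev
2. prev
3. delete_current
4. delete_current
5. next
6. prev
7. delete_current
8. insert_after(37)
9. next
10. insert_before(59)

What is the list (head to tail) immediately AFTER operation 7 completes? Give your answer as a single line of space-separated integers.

Answer: 2

Derivation:
After 1 (prev): list=[6, 7, 4, 2] cursor@6
After 2 (prev): list=[6, 7, 4, 2] cursor@6
After 3 (delete_current): list=[7, 4, 2] cursor@7
After 4 (delete_current): list=[4, 2] cursor@4
After 5 (next): list=[4, 2] cursor@2
After 6 (prev): list=[4, 2] cursor@4
After 7 (delete_current): list=[2] cursor@2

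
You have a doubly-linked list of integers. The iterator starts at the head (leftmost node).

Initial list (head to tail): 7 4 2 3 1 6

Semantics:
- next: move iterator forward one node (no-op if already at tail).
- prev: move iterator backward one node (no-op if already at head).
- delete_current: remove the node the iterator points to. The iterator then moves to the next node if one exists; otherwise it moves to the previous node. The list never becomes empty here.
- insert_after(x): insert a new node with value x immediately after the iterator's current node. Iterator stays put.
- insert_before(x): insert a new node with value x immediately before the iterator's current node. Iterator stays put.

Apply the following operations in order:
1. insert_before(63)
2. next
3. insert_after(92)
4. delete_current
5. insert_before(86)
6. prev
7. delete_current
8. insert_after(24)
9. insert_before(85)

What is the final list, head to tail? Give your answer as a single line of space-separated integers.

After 1 (insert_before(63)): list=[63, 7, 4, 2, 3, 1, 6] cursor@7
After 2 (next): list=[63, 7, 4, 2, 3, 1, 6] cursor@4
After 3 (insert_after(92)): list=[63, 7, 4, 92, 2, 3, 1, 6] cursor@4
After 4 (delete_current): list=[63, 7, 92, 2, 3, 1, 6] cursor@92
After 5 (insert_before(86)): list=[63, 7, 86, 92, 2, 3, 1, 6] cursor@92
After 6 (prev): list=[63, 7, 86, 92, 2, 3, 1, 6] cursor@86
After 7 (delete_current): list=[63, 7, 92, 2, 3, 1, 6] cursor@92
After 8 (insert_after(24)): list=[63, 7, 92, 24, 2, 3, 1, 6] cursor@92
After 9 (insert_before(85)): list=[63, 7, 85, 92, 24, 2, 3, 1, 6] cursor@92

Answer: 63 7 85 92 24 2 3 1 6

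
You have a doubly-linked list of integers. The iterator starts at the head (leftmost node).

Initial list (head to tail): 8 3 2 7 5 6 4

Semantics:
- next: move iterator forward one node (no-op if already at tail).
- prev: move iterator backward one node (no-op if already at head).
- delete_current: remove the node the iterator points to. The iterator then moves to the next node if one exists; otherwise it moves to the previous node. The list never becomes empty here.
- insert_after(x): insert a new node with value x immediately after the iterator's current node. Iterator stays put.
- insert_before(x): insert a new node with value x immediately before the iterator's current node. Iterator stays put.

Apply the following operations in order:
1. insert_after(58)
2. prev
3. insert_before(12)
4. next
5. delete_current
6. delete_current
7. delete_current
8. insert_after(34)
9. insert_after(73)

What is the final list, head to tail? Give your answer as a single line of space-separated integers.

After 1 (insert_after(58)): list=[8, 58, 3, 2, 7, 5, 6, 4] cursor@8
After 2 (prev): list=[8, 58, 3, 2, 7, 5, 6, 4] cursor@8
After 3 (insert_before(12)): list=[12, 8, 58, 3, 2, 7, 5, 6, 4] cursor@8
After 4 (next): list=[12, 8, 58, 3, 2, 7, 5, 6, 4] cursor@58
After 5 (delete_current): list=[12, 8, 3, 2, 7, 5, 6, 4] cursor@3
After 6 (delete_current): list=[12, 8, 2, 7, 5, 6, 4] cursor@2
After 7 (delete_current): list=[12, 8, 7, 5, 6, 4] cursor@7
After 8 (insert_after(34)): list=[12, 8, 7, 34, 5, 6, 4] cursor@7
After 9 (insert_after(73)): list=[12, 8, 7, 73, 34, 5, 6, 4] cursor@7

Answer: 12 8 7 73 34 5 6 4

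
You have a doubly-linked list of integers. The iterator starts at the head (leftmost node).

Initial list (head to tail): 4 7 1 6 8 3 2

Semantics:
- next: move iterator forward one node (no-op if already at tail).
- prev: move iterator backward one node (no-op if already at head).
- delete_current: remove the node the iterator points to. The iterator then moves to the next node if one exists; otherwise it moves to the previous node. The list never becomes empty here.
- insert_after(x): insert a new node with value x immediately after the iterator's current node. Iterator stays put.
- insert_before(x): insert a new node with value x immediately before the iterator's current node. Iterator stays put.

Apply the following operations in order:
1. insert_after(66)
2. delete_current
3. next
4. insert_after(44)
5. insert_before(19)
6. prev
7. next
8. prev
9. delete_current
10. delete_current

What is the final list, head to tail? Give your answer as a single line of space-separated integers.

After 1 (insert_after(66)): list=[4, 66, 7, 1, 6, 8, 3, 2] cursor@4
After 2 (delete_current): list=[66, 7, 1, 6, 8, 3, 2] cursor@66
After 3 (next): list=[66, 7, 1, 6, 8, 3, 2] cursor@7
After 4 (insert_after(44)): list=[66, 7, 44, 1, 6, 8, 3, 2] cursor@7
After 5 (insert_before(19)): list=[66, 19, 7, 44, 1, 6, 8, 3, 2] cursor@7
After 6 (prev): list=[66, 19, 7, 44, 1, 6, 8, 3, 2] cursor@19
After 7 (next): list=[66, 19, 7, 44, 1, 6, 8, 3, 2] cursor@7
After 8 (prev): list=[66, 19, 7, 44, 1, 6, 8, 3, 2] cursor@19
After 9 (delete_current): list=[66, 7, 44, 1, 6, 8, 3, 2] cursor@7
After 10 (delete_current): list=[66, 44, 1, 6, 8, 3, 2] cursor@44

Answer: 66 44 1 6 8 3 2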